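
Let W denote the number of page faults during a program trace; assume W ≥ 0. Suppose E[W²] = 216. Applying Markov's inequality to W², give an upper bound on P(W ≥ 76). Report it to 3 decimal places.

0.037

Since W ≥ 0, the event {W ≥ 76} is the same as {W² ≥ 5776}.
Markov's inequality applied to W² gives P(W² ≥ 5776) ≤ E[W²]/5776 = 216/5776 = 0.0374.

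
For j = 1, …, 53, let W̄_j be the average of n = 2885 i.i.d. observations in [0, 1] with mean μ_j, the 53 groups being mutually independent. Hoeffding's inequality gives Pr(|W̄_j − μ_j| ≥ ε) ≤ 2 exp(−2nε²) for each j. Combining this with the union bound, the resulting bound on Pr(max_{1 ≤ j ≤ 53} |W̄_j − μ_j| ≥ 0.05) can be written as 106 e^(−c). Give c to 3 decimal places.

Union bound over the 53 events: Pr(max_{1 ≤ j ≤ 53} |W̄_j − μ_j| ≥ 0.05) ≤ 53·2·exp(−2nε²) = 106 exp(−2·2885·0.05²).
So c = 2·2885·0.05² = 14.4250.

14.425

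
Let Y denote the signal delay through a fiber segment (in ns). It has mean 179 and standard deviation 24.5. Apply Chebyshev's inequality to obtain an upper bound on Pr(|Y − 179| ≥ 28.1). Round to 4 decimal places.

Chebyshev: Pr(|Y − μ| ≥ t) ≤ Var(Y)/t².
Var(Y) = σ² = 24.5² = 600.25.
Bound = 600.25 / 789.61 = 0.7602.

0.7602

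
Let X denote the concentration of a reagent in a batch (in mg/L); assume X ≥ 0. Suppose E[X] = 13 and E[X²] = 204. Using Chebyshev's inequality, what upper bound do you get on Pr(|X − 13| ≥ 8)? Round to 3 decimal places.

0.547

Var(X) = E[X²] − (E[X])² = 204 − 169 = 35.
Chebyshev's inequality: Pr(|X − μ| ≥ t) ≤ Var(X)/t² = 35/64 = 0.5469.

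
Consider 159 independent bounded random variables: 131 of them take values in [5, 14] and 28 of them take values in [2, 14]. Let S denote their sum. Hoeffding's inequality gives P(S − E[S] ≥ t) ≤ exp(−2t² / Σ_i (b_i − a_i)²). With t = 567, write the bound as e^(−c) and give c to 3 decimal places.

Σ(b_i − a_i)² = 131·9² + 28·12² = 14643.
c = 2t² / 14643 = 2·567² / 14643 = 43.9103.

43.910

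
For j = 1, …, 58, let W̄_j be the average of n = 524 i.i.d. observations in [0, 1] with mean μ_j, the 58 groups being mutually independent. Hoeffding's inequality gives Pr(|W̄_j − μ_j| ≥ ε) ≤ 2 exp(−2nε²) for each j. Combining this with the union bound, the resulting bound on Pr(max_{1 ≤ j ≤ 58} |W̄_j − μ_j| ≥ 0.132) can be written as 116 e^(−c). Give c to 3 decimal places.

Union bound over the 58 events: Pr(max_{1 ≤ j ≤ 58} |W̄_j − μ_j| ≥ 0.132) ≤ 58·2·exp(−2nε²) = 116 exp(−2·524·0.132²).
So c = 2·524·0.132² = 18.2604.

18.260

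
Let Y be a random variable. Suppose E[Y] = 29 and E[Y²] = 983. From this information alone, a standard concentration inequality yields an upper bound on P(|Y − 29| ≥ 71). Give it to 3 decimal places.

0.028

The first two moments determine the variance, so Chebyshev's inequality is the sharpest standard bound available.
Var(Y) = E[Y²] − (E[Y])² = 983 − 841 = 142.
Chebyshev's inequality: P(|Y − μ| ≥ t) ≤ Var(Y)/t² = 142/5041 = 0.0282.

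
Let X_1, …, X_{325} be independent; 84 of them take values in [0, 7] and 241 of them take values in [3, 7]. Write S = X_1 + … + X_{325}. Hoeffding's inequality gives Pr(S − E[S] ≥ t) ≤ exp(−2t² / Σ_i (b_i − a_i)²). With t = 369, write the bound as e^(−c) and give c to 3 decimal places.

Σ(b_i − a_i)² = 84·7² + 241·4² = 7972.
c = 2t² / 7972 = 2·369² / 7972 = 34.1598.

34.160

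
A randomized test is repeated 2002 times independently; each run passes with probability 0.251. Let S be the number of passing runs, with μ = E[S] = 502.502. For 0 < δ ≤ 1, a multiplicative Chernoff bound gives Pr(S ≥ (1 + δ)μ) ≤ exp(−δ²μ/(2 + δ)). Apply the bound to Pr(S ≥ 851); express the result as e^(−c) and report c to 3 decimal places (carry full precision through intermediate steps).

89.731

Write 851 = (1 + δ)μ, so δ = 851/502.502 − 1 = 0.6935256…
Then the exponent is δ²μ/(2 + δ) = (851 − μ)² / (μ·(2 + δ)) = 89.730829.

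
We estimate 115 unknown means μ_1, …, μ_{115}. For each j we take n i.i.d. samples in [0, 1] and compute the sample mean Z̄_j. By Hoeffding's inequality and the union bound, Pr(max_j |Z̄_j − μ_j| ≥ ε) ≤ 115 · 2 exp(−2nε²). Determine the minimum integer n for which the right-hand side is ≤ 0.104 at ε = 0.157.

157

Need 2·115·exp(−2nε²) ≤ 0.104, i.e. exp(−2nε²) ≤ 0.104/230.
So 2nε² ≥ ln(230/0.104) = 7.701444.
Hence n ≥ 7.701444/(2·0.157²) = 156.222.
The smallest integer n is 157.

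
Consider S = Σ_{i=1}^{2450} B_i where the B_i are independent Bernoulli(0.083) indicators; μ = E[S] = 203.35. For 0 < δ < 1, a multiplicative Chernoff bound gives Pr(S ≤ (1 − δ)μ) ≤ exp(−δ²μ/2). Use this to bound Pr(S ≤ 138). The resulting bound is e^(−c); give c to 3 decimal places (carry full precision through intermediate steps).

Write 138 = (1 − δ)μ, so δ = 1 − 138/203.35 = 0.3213671…
Then the exponent is δ²μ/2 = (μ − 138)²/(2μ) = 10.500670.

10.501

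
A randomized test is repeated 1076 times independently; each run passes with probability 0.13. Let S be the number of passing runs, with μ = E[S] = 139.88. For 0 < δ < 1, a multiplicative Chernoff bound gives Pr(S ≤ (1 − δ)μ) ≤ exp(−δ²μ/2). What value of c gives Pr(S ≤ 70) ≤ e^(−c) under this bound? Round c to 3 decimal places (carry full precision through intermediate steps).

Write 70 = (1 − δ)μ, so δ = 1 − 70/139.88 = 0.4995711…
Then the exponent is δ²μ/2 = (μ − 70)²/(2μ) = 17.455013.

17.455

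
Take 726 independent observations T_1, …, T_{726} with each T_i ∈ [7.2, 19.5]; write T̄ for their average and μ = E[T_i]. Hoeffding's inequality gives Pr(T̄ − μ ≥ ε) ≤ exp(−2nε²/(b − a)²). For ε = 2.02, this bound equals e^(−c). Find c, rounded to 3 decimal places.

39.161

c = 2nε²/(b − a)² = 2·726·2.02² / 12.3² = 39.1615.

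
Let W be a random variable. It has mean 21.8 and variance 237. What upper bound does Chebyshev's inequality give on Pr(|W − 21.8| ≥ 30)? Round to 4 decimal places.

0.2633

Chebyshev: Pr(|W − μ| ≥ t) ≤ Var(W)/t².
Bound = 237 / 900 = 0.2633.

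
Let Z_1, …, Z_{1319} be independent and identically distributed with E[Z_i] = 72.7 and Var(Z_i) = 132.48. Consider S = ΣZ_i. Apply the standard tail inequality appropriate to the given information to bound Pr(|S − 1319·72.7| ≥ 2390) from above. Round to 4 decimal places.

With mean and variance of each term known, Chebyshev's inequality bounds the deviation of the sum (or sample mean).
Var(S) = n·Var(Z_i) = 1319·132.48 = 174741.12.
Chebyshev: Pr(|S − 1319·72.7| ≥ 2390) ≤ Var(S)/2390² = 174741.12/5712100 = 0.0306.

0.0306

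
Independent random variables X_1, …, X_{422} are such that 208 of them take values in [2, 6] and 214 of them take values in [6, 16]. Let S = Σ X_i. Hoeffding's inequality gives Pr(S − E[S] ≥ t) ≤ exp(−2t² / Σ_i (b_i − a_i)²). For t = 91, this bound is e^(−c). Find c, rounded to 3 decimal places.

0.670

Σ(b_i − a_i)² = 208·4² + 214·10² = 24728.
c = 2t² / 24728 = 2·91² / 24728 = 0.6698.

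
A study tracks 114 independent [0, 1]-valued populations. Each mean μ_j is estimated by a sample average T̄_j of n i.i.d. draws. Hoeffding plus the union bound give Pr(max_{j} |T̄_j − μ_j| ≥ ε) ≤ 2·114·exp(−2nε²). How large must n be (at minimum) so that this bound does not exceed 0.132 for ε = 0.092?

441

Need 2·114·exp(−2nε²) ≤ 0.132, i.e. exp(−2nε²) ≤ 0.132/228.
So 2nε² ≥ ln(228/0.132) = 7.454299.
Hence n ≥ 7.454299/(2·0.092²) = 440.353.
The smallest integer n is 441.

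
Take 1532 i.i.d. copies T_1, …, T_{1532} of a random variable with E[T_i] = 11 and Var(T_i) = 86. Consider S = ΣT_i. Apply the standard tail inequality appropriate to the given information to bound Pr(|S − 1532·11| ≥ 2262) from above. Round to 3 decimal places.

0.026

With mean and variance of each term known, Chebyshev's inequality bounds the deviation of the sum (or sample mean).
Var(S) = n·Var(T_i) = 1532·86 = 131752.
Chebyshev: Pr(|S − 1532·11| ≥ 2262) ≤ Var(S)/2262² = 131752/5116644 = 0.0257.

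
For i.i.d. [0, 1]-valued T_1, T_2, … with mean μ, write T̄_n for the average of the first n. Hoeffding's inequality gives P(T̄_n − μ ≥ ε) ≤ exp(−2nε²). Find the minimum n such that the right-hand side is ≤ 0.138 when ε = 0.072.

Require exp(−2nε²) ≤ 0.138, i.e. 2nε² ≥ ln(1/0.138) = 1.980502.
So n ≥ 1.980502 / (2·0.072²) = 191.021.
The smallest integer n is 192.

192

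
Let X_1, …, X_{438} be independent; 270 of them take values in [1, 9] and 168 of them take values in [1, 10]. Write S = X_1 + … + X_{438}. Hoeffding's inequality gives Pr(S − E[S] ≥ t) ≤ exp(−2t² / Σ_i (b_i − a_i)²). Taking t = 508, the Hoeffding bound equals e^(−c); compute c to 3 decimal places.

16.710

Σ(b_i − a_i)² = 270·8² + 168·9² = 30888.
c = 2t² / 30888 = 2·508² / 30888 = 16.7097.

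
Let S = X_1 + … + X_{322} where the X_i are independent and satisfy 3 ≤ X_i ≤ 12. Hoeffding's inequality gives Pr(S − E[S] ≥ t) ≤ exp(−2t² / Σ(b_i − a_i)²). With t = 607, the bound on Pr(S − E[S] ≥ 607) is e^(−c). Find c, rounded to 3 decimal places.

Σ(b_i − a_i)² = 322·(9)² = 26082.
c = 2t²/26082 = 2·607²/26082 = 28.2531.

28.253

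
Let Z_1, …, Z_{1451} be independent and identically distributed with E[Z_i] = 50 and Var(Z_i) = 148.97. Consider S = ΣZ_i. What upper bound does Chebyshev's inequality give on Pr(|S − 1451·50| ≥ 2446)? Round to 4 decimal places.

Var(S) = n·Var(Z_i) = 1451·148.97 = 216155.47.
Chebyshev: Pr(|S − 1451·50| ≥ 2446) ≤ Var(S)/2446² = 216155.47/5982916 = 0.0361.

0.0361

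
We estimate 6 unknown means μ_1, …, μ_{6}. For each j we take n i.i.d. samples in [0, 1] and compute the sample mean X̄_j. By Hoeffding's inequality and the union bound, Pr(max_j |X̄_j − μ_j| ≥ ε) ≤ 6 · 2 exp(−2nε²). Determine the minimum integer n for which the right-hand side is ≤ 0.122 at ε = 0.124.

150

Need 2·6·exp(−2nε²) ≤ 0.122, i.e. exp(−2nε²) ≤ 0.122/12.
So 2nε² ≥ ln(12/0.122) = 4.588641.
Hence n ≥ 4.588641/(2·0.124²) = 149.214.
The smallest integer n is 150.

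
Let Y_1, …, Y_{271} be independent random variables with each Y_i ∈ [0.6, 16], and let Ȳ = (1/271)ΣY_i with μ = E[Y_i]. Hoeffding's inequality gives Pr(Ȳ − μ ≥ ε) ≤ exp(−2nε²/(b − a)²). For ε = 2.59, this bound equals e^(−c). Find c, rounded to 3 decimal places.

15.331

c = 2nε²/(b − a)² = 2·271·2.59² / 15.4² = 15.3305.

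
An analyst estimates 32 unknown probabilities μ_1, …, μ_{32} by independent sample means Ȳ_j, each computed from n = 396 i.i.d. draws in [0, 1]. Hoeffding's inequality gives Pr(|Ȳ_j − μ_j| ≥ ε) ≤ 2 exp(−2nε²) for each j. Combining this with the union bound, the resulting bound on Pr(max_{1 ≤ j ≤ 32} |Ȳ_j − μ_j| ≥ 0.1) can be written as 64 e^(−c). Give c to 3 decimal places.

Union bound over the 32 events: Pr(max_{1 ≤ j ≤ 32} |Ȳ_j − μ_j| ≥ 0.1) ≤ 32·2·exp(−2nε²) = 64 exp(−2·396·0.1²).
So c = 2·396·0.1² = 7.9200.

7.920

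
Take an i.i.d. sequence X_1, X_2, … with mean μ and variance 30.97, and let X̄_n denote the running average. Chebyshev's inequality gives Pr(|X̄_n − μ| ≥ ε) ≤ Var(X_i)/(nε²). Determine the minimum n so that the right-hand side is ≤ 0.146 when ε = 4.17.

Require 30.97/(n·4.17²) ≤ 0.146, i.e. n ≥ 30.97/(0.146·4.17²) = 12.199.
The smallest integer n is 13.

13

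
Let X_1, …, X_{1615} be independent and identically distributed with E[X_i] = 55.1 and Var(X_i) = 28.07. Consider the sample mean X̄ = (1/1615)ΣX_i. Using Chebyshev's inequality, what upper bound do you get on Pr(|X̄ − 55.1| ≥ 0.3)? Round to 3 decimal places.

0.193

Var(X̄) = Var(X_i)/n = 28.07/1615 = 0.017381.
Chebyshev: Pr(|X̄ − 55.1| ≥ 0.3) ≤ Var(X̄)/(0.3)² = 28.07/(1615·0.3²) = 0.1931.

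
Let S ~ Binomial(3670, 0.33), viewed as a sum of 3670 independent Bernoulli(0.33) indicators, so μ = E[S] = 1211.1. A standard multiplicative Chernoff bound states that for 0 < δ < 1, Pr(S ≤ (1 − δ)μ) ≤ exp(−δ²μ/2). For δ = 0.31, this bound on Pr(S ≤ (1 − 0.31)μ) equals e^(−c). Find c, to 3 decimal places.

c = δ²μ/2 = 0.31²·1211.1/2 = 58.1934.

58.193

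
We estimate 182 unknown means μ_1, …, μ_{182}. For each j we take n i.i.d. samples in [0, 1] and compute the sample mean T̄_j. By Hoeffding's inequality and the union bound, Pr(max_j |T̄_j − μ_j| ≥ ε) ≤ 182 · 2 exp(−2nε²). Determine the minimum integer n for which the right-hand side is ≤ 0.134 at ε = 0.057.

1217

Need 2·182·exp(−2nε²) ≤ 0.134, i.e. exp(−2nε²) ≤ 0.134/364.
So 2nε² ≥ ln(364/0.134) = 7.907069.
Hence n ≥ 7.907069/(2·0.057²) = 1216.847.
The smallest integer n is 1217.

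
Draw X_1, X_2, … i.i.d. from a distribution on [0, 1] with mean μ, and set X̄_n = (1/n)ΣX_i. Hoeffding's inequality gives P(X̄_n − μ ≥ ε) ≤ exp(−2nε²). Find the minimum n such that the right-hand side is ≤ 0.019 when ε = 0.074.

362

Require exp(−2nε²) ≤ 0.019, i.e. 2nε² ≥ ln(1/0.019) = 3.963316.
So n ≥ 3.963316 / (2·0.074²) = 361.881.
The smallest integer n is 362.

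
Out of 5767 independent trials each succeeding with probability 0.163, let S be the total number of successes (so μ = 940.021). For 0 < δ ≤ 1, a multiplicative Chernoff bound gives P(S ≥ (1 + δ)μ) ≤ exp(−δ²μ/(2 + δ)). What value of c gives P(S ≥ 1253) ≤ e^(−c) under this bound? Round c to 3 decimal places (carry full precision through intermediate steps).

44.667

Write 1253 = (1 + δ)μ, so δ = 1253/940.021 − 1 = 0.3329489…
Then the exponent is δ²μ/(2 + δ) = (1253 − μ)² / (μ·(2 + δ)) = 44.667085.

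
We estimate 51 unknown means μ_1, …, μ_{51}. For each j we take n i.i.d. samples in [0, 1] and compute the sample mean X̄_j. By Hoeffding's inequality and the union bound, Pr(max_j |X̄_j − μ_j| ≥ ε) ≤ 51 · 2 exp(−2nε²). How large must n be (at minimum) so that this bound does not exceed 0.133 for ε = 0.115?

252

Need 2·51·exp(−2nε²) ≤ 0.133, i.e. exp(−2nε²) ≤ 0.133/102.
So 2nε² ≥ ln(102/0.133) = 6.642379.
Hence n ≥ 6.642379/(2·0.115²) = 251.130.
The smallest integer n is 252.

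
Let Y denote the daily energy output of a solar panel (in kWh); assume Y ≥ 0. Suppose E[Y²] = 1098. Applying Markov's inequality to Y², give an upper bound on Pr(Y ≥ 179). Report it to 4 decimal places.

Since Y ≥ 0, the event {Y ≥ 179} is the same as {Y² ≥ 32041}.
Markov's inequality applied to Y² gives Pr(Y² ≥ 32041) ≤ E[Y²]/32041 = 1098/32041 = 0.0343.

0.0343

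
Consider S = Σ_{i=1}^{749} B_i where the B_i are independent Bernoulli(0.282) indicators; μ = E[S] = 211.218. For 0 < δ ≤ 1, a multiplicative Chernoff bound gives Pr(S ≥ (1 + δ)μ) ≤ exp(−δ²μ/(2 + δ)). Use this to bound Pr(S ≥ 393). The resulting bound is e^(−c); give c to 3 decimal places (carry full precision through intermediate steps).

Write 393 = (1 + δ)μ, so δ = 393/211.218 − 1 = 0.8606369…
Then the exponent is δ²μ/(2 + δ) = (393 − μ)² / (μ·(2 + δ)) = 54.690022.

54.690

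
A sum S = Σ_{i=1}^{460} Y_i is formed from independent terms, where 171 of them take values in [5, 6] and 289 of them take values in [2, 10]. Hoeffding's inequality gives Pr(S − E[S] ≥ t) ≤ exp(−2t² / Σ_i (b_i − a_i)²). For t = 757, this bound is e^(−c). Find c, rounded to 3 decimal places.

61.397

Σ(b_i − a_i)² = 171·1² + 289·8² = 18667.
c = 2t² / 18667 = 2·757² / 18667 = 61.3970.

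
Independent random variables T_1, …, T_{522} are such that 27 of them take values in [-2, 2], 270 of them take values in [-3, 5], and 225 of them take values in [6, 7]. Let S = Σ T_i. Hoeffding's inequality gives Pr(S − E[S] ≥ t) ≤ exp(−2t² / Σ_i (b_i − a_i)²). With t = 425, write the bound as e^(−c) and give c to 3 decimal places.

20.140

Σ(b_i − a_i)² = 27·4² + 270·8² + 225·1² = 17937.
c = 2t² / 17937 = 2·425² / 17937 = 20.1399.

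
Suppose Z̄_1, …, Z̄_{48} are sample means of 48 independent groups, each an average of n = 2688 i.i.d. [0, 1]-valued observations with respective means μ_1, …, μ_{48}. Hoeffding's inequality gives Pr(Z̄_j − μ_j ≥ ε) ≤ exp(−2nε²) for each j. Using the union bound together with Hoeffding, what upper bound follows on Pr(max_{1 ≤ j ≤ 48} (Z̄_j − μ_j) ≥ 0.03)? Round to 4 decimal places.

Per-experiment Hoeffding bound: exp(−2·2688·0.03²) = exp(−4.83840) = 0.0079197.
Union bound over 48 events: 48·0.0079197 = 0.38015.

0.3801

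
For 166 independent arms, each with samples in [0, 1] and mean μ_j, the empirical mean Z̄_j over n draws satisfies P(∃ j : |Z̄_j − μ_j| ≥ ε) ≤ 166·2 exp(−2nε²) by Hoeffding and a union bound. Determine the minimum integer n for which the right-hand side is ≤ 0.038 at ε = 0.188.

Need 2·166·exp(−2nε²) ≤ 0.038, i.e. exp(−2nε²) ≤ 0.038/332.
So 2nε² ≥ ln(332/0.038) = 9.075304.
Hence n ≥ 9.075304/(2·0.188²) = 128.385.
The smallest integer n is 129.

129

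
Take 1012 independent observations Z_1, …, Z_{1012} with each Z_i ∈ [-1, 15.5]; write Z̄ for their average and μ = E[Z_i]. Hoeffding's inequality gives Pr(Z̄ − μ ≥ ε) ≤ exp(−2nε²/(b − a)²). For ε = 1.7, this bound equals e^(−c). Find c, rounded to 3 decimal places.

c = 2nε²/(b − a)² = 2·1012·1.7² / 16.5² = 21.4853.

21.485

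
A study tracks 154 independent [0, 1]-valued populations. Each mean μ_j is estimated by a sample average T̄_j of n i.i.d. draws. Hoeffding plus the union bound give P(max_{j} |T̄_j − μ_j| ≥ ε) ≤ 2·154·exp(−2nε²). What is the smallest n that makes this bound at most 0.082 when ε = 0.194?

Need 2·154·exp(−2nε²) ≤ 0.082, i.e. exp(−2nε²) ≤ 0.082/308.
So 2nε² ≥ ln(308/0.082) = 8.231136.
Hence n ≥ 8.231136/(2·0.194²) = 109.352.
The smallest integer n is 110.

110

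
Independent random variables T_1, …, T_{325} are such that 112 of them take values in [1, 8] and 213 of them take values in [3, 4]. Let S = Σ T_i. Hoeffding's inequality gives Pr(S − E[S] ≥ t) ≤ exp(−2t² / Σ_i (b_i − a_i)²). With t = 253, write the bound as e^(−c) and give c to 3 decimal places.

22.455

Σ(b_i − a_i)² = 112·7² + 213·1² = 5701.
c = 2t² / 5701 = 2·253² / 5701 = 22.4554.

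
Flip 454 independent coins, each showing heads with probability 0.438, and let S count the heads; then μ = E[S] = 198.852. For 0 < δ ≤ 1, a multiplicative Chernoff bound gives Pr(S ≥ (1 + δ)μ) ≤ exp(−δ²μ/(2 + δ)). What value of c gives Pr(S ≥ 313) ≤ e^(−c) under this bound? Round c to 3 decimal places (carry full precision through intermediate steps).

Write 313 = (1 + δ)μ, so δ = 313/198.852 − 1 = 0.574035…
Then the exponent is δ²μ/(2 + δ) = (313 − μ)² / (μ·(2 + δ)) = 25.456120.

25.456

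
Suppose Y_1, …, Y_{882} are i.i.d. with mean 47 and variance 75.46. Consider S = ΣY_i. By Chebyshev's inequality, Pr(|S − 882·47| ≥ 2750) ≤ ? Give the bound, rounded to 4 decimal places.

Var(S) = n·Var(Y_i) = 882·75.46 = 66555.72.
Chebyshev: Pr(|S − 882·47| ≥ 2750) ≤ Var(S)/2750² = 66555.72/7562500 = 0.0088.

0.0088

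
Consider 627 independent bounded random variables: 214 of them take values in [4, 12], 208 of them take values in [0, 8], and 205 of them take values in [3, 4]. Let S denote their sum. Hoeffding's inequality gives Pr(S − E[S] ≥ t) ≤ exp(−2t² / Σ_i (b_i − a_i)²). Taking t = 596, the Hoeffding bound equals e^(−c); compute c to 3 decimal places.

Σ(b_i − a_i)² = 214·8² + 208·8² + 205·1² = 27213.
c = 2t² / 27213 = 2·596² / 27213 = 26.1063.

26.106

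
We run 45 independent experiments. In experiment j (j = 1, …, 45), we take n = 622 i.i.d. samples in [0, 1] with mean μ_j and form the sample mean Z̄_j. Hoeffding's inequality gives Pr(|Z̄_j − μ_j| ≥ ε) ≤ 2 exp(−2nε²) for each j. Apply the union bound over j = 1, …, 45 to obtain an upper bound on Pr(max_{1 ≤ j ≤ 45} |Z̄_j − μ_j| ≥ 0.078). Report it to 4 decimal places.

0.0465

Per-experiment Hoeffding bound: 2·exp(−2·622·0.078²) = 2·exp(−7.56850) = 0.0010329.
Union bound over 45 events: 45·0.0010329 = 0.04648.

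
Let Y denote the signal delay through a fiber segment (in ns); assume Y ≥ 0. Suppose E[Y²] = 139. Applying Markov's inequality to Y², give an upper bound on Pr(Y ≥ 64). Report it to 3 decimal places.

Since Y ≥ 0, the event {Y ≥ 64} is the same as {Y² ≥ 4096}.
Markov's inequality applied to Y² gives Pr(Y² ≥ 4096) ≤ E[Y²]/4096 = 139/4096 = 0.0339.

0.034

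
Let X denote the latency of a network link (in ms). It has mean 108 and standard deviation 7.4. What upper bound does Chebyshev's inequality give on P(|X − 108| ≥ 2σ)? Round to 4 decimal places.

0.2500

Chebyshev: P(|X − μ| ≥ t) ≤ Var(X)/t².
Var(X) = σ² = 7.4² = 54.76.
t = 2·7.4 = 14.8.
Bound = 54.76 / 219.04 = 0.2500.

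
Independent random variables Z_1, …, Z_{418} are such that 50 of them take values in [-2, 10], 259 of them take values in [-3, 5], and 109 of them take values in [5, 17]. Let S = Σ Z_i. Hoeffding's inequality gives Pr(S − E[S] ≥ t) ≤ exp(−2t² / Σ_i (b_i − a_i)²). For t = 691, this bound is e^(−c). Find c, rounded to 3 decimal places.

24.193

Σ(b_i − a_i)² = 50·12² + 259·8² + 109·12² = 39472.
c = 2t² / 39472 = 2·691² / 39472 = 24.1934.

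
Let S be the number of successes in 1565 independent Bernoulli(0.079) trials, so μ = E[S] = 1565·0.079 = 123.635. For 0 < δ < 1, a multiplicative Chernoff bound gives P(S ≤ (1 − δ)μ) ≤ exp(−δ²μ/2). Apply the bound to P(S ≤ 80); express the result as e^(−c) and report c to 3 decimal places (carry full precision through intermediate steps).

Write 80 = (1 − δ)μ, so δ = 1 − 80/123.635 = 0.352934…
Then the exponent is δ²μ/2 = (μ − 80)²/(2μ) = 7.700138.

7.700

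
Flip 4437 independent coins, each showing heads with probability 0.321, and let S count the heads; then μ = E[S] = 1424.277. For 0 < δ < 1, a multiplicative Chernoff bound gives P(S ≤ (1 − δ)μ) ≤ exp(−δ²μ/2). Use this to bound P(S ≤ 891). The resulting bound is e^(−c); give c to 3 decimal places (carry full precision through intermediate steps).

Write 891 = (1 − δ)μ, so δ = 1 − 891/1424.277 = 0.3744194…
Then the exponent is δ²μ/2 = (μ − 891)²/(2μ) = 99.834638.

99.835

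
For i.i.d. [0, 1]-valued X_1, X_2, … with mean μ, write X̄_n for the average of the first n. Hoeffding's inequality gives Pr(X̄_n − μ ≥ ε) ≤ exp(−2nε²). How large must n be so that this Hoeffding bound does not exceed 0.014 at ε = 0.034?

Require exp(−2nε²) ≤ 0.014, i.e. 2nε² ≥ ln(1/0.014) = 4.268698.
So n ≥ 4.268698 / (2·0.034²) = 1846.323.
The smallest integer n is 1847.

1847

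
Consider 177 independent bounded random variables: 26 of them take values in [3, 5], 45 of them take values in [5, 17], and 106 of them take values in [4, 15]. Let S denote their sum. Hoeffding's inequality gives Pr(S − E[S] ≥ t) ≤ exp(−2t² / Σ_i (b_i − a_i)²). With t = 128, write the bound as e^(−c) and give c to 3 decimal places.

1.688

Σ(b_i − a_i)² = 26·2² + 45·12² + 106·11² = 19410.
c = 2t² / 19410 = 2·128² / 19410 = 1.6882.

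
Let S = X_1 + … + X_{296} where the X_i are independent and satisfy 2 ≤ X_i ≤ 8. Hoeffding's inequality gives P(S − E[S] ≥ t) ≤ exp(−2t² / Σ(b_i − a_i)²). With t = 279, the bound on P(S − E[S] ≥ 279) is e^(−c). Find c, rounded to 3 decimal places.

Σ(b_i − a_i)² = 296·(6)² = 10656.
c = 2t²/10656 = 2·279²/10656 = 14.6098.

14.610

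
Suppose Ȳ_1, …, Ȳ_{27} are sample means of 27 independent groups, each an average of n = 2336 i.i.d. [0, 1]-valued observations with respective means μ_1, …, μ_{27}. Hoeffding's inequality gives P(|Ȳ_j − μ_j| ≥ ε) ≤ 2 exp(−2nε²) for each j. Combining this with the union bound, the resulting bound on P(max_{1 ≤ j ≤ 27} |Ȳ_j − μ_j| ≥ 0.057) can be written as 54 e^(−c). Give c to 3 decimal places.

Union bound over the 27 events: P(max_{1 ≤ j ≤ 27} |Ȳ_j − μ_j| ≥ 0.057) ≤ 27·2·exp(−2nε²) = 54 exp(−2·2336·0.057²).
So c = 2·2336·0.057² = 15.1793.

15.179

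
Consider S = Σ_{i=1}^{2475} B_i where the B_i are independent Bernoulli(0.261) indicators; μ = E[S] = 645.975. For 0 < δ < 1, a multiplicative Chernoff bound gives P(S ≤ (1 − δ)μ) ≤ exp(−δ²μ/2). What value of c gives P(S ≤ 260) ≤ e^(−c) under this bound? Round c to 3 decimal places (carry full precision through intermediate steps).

115.312

Write 260 = (1 − δ)μ, so δ = 1 − 260/645.975 = 0.5975076…
Then the exponent is δ²μ/2 = (μ − 260)²/(2μ) = 115.311506.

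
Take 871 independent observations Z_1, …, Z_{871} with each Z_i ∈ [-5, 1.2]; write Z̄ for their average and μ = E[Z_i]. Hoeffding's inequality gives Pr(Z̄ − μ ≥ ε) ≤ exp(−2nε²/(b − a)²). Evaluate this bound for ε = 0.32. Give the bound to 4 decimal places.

Exponent: 2nε²/(b − a)² = 2·871·0.32² / 6.2² = 4.64050.
Bound = exp(−4.64050) = 0.00965.

0.0097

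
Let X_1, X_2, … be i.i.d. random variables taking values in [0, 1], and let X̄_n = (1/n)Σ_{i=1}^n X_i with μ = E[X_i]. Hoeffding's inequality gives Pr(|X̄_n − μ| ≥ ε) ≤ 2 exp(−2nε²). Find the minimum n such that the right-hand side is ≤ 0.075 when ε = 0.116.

123

Require 2·exp(−2nε²) ≤ 0.075, i.e. 2nε² ≥ ln(2/0.075) = 3.283414.
So n ≥ 3.283414 / (2·0.116²) = 122.006.
The smallest integer n is 123.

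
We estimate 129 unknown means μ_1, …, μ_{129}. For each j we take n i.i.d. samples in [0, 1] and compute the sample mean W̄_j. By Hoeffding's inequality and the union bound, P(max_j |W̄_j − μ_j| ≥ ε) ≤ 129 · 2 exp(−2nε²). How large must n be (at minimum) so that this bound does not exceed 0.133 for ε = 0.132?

Need 2·129·exp(−2nε²) ≤ 0.133, i.e. exp(−2nε²) ≤ 0.133/258.
So 2nε² ≥ ln(258/0.133) = 7.570366.
Hence n ≥ 7.570366/(2·0.132²) = 217.240.
The smallest integer n is 218.

218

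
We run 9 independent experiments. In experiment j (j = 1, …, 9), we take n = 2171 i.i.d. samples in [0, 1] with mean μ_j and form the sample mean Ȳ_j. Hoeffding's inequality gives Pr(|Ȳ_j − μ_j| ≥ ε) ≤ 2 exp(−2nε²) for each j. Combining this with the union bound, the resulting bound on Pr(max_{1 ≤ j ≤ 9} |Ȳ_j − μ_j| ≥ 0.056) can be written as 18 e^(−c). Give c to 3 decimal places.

13.617

Union bound over the 9 events: Pr(max_{1 ≤ j ≤ 9} |Ȳ_j − μ_j| ≥ 0.056) ≤ 9·2·exp(−2nε²) = 18 exp(−2·2171·0.056²).
So c = 2·2171·0.056² = 13.6165.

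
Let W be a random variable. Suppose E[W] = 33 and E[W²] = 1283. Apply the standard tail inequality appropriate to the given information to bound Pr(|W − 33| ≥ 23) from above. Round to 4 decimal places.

The first two moments determine the variance, so Chebyshev's inequality is the sharpest standard bound available.
Var(W) = E[W²] − (E[W])² = 1283 − 1089 = 194.
Chebyshev's inequality: Pr(|W − μ| ≥ t) ≤ Var(W)/t² = 194/529 = 0.3667.

0.3667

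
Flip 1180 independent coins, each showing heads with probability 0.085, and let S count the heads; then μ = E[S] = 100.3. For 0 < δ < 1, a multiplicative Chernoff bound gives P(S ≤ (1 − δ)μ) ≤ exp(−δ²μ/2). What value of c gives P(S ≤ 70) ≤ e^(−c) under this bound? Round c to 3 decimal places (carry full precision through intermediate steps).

4.577

Write 70 = (1 − δ)μ, so δ = 1 − 70/100.3 = 0.3020937…
Then the exponent is δ²μ/2 = (μ − 70)²/(2μ) = 4.576720.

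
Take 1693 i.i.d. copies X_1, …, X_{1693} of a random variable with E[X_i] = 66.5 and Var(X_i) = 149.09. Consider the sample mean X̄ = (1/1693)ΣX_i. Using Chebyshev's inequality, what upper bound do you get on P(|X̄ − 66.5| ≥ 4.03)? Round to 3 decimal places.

Var(X̄) = Var(X_i)/n = 149.09/1693 = 0.088063.
Chebyshev: P(|X̄ − 66.5| ≥ 4.03) ≤ Var(X̄)/(4.03)² = 149.09/(1693·4.03²) = 0.0054.

0.005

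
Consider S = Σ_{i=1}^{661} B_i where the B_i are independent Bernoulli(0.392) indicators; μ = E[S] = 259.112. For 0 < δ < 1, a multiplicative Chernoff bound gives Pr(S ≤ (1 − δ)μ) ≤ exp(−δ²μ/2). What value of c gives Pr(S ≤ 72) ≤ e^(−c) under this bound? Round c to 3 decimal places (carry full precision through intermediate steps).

Write 72 = (1 − δ)μ, so δ = 1 − 72/259.112 = 0.7221279…
Then the exponent is δ²μ/2 = (μ − 72)²/(2μ) = 67.559396.

67.559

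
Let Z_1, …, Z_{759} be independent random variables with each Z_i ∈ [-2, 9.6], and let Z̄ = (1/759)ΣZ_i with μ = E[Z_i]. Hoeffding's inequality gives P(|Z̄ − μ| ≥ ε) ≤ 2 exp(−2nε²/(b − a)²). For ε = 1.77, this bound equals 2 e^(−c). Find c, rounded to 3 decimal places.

c = 2nε²/(b − a)² = 2·759·1.77² / 11.6² = 35.3429.

35.343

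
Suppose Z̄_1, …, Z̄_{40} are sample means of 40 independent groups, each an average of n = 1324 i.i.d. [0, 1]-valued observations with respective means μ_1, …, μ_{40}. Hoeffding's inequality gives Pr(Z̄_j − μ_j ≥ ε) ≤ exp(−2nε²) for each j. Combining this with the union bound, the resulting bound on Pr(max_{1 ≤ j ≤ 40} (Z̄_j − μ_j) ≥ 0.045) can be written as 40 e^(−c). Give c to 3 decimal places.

5.362

Union bound over the 40 events: Pr(max_{1 ≤ j ≤ 40} (Z̄_j − μ_j) ≥ 0.045) ≤ 40·exp(−2nε²) = 40 exp(−2·1324·0.045²).
So c = 2·1324·0.045² = 5.3622.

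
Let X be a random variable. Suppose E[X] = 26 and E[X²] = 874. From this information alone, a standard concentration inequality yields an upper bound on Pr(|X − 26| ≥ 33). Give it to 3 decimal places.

0.182

The first two moments determine the variance, so Chebyshev's inequality is the sharpest standard bound available.
Var(X) = E[X²] − (E[X])² = 874 − 676 = 198.
Chebyshev's inequality: Pr(|X − μ| ≥ t) ≤ Var(X)/t² = 198/1089 = 0.1818.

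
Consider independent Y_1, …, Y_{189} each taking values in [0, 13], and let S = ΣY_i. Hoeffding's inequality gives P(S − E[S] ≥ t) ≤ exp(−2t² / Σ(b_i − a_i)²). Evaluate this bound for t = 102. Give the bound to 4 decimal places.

Σ(b_i − a_i)² = 189·(13)² = 31941.
Exponent = 2·102²/31941 = 0.6515.
Bound = exp(−0.6515) = 0.52129.

0.5213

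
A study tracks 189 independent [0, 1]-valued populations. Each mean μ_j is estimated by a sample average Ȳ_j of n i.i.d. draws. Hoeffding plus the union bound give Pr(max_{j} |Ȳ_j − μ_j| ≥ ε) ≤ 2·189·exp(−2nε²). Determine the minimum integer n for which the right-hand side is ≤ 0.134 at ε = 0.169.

140

Need 2·189·exp(−2nε²) ≤ 0.134, i.e. exp(−2nε²) ≤ 0.134/378.
So 2nε² ≥ ln(378/0.134) = 7.944810.
Hence n ≥ 7.944810/(2·0.169²) = 139.085.
The smallest integer n is 140.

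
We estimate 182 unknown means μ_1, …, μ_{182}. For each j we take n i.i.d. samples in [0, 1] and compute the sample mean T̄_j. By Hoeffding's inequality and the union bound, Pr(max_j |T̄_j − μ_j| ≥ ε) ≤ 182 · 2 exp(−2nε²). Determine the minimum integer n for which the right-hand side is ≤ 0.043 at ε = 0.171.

Need 2·182·exp(−2nε²) ≤ 0.043, i.e. exp(−2nε²) ≤ 0.043/364.
So 2nε² ≥ ln(364/0.043) = 9.043709.
Hence n ≥ 9.043709/(2·0.171²) = 154.641.
The smallest integer n is 155.

155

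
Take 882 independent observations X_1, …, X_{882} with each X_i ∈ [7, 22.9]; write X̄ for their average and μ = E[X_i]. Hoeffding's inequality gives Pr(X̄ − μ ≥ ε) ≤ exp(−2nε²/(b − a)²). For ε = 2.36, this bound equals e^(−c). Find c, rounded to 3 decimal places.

38.862

c = 2nε²/(b − a)² = 2·882·2.36² / 15.9² = 38.8623.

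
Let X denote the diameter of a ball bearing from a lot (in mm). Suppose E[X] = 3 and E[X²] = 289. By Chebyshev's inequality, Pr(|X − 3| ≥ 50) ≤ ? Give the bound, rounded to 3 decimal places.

0.112

Var(X) = E[X²] − (E[X])² = 289 − 9 = 280.
Chebyshev's inequality: Pr(|X − μ| ≥ t) ≤ Var(X)/t² = 280/2500 = 0.1120.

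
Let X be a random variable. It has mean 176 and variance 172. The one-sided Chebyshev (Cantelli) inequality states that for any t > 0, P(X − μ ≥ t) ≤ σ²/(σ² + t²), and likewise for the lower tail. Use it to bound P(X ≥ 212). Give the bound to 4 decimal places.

0.1172

Here σ² = 172 and t = 36, so σ² + t² = 1468.
Cantelli's bound: 172/1468 = 0.1172.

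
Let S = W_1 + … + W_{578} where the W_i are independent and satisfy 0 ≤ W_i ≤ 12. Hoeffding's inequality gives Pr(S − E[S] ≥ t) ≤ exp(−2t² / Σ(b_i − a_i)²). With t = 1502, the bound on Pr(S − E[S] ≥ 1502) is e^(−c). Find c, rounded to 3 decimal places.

54.210

Σ(b_i − a_i)² = 578·(12)² = 83232.
c = 2t²/83232 = 2·1502²/83232 = 54.2100.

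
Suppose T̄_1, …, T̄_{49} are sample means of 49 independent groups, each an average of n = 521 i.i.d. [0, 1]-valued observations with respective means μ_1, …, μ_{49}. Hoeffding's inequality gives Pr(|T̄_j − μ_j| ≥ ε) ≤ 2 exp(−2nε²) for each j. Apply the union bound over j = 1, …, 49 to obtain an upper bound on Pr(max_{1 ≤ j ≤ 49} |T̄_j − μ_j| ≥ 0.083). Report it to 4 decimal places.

Per-experiment Hoeffding bound: 2·exp(−2·521·0.083²) = 2·exp(−7.17834) = 0.0015259.
Union bound over 49 events: 49·0.0015259 = 0.07477.

0.0748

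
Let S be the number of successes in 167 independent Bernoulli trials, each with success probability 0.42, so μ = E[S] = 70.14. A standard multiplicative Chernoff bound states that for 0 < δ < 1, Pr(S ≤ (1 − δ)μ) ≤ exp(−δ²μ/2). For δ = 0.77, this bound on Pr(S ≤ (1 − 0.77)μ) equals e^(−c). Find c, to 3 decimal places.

c = δ²μ/2 = 0.77²·70.14/2 = 20.7930.

20.793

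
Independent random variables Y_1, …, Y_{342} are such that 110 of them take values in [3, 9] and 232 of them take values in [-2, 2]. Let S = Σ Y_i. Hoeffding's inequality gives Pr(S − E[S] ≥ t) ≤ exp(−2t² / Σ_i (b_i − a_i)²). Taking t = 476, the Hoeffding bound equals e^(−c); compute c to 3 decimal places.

Σ(b_i − a_i)² = 110·6² + 232·4² = 7672.
c = 2t² / 7672 = 2·476² / 7672 = 59.0657.

59.066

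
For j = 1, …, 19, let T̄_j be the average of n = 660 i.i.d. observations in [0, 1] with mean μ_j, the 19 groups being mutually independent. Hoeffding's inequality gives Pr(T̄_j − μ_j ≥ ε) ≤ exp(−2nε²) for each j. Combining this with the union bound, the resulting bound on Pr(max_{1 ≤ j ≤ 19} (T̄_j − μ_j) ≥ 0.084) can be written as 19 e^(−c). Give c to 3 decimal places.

9.314

Union bound over the 19 events: Pr(max_{1 ≤ j ≤ 19} (T̄_j − μ_j) ≥ 0.084) ≤ 19·exp(−2nε²) = 19 exp(−2·660·0.084²).
So c = 2·660·0.084² = 9.3139.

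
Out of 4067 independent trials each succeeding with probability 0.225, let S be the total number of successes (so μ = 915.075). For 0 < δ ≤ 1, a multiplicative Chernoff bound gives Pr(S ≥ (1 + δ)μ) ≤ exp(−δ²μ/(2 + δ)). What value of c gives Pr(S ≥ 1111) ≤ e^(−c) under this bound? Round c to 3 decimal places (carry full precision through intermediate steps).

Write 1111 = (1 + δ)μ, so δ = 1111/915.075 − 1 = 0.2141081…
Then the exponent is δ²μ/(2 + δ) = (1111 − μ)² / (μ·(2 + δ)) = 18.946291.

18.946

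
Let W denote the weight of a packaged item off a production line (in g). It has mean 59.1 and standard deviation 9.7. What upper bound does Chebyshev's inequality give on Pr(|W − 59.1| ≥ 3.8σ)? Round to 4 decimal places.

0.0693

Chebyshev: Pr(|W − μ| ≥ t) ≤ Var(W)/t².
Var(W) = σ² = 9.7² = 94.09.
t = 3.8·9.7 = 36.86.
Bound = 94.09 / 1358.6596 = 0.0693.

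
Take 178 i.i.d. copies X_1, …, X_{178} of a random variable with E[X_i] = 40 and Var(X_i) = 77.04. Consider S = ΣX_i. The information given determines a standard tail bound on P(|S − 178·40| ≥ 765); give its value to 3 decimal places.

0.023

With mean and variance of each term known, Chebyshev's inequality bounds the deviation of the sum (or sample mean).
Var(S) = n·Var(X_i) = 178·77.04 = 13713.12.
Chebyshev: P(|S − 178·40| ≥ 765) ≤ Var(S)/765² = 13713.12/585225 = 0.0234.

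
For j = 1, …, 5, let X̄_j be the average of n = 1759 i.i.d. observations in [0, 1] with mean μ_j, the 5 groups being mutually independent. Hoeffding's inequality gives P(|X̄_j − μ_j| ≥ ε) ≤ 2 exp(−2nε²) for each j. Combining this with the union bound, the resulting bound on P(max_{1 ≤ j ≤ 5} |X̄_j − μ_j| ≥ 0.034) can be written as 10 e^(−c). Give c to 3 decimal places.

Union bound over the 5 events: P(max_{1 ≤ j ≤ 5} |X̄_j − μ_j| ≥ 0.034) ≤ 5·2·exp(−2nε²) = 10 exp(−2·1759·0.034²).
So c = 2·1759·0.034² = 4.0668.

4.067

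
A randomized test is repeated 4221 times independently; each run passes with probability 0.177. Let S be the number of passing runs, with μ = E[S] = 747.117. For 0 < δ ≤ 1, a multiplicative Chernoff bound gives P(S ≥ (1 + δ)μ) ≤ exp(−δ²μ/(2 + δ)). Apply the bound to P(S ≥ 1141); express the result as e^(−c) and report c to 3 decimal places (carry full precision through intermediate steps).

82.169

Write 1141 = (1 + δ)μ, so δ = 1141/747.117 − 1 = 0.5272039…
Then the exponent is δ²μ/(2 + δ) = (1141 − μ)² / (μ·(2 + δ)) = 82.168540.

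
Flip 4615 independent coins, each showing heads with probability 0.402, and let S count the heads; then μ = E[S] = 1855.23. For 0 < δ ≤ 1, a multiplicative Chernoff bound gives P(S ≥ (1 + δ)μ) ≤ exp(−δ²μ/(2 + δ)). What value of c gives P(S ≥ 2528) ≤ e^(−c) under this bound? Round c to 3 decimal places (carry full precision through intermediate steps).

103.262

Write 2528 = (1 + δ)μ, so δ = 2528/1855.23 − 1 = 0.3626343…
Then the exponent is δ²μ/(2 + δ) = (2528 − μ)² / (μ·(2 + δ)) = 103.261630.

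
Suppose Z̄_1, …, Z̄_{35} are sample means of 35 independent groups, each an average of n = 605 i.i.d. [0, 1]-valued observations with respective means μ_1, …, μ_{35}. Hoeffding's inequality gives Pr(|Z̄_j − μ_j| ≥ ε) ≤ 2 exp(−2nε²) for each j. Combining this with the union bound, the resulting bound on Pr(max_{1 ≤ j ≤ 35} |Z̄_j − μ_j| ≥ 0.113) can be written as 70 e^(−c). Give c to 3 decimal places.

15.450

Union bound over the 35 events: Pr(max_{1 ≤ j ≤ 35} |Z̄_j − μ_j| ≥ 0.113) ≤ 35·2·exp(−2nε²) = 70 exp(−2·605·0.113²).
So c = 2·605·0.113² = 15.4505.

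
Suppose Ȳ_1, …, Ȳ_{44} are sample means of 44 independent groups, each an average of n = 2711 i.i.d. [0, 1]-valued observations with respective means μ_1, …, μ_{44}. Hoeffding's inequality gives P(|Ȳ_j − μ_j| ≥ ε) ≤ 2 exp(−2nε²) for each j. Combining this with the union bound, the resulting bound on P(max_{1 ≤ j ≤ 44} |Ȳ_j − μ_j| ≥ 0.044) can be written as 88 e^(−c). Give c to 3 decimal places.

10.497

Union bound over the 44 events: P(max_{1 ≤ j ≤ 44} |Ȳ_j − μ_j| ≥ 0.044) ≤ 44·2·exp(−2nε²) = 88 exp(−2·2711·0.044²).
So c = 2·2711·0.044² = 10.4970.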